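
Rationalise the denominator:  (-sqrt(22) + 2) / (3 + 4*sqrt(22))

(-94 + 11*sqrt(22))/343

Multiply numerator and denominator by -4*sqrt(22) + 3.
Denominator becomes -343; numerator becomes -11*sqrt(22) + 94.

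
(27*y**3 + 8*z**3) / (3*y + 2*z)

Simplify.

9*y**2 - 6*y*z + 4*z**2

(3*y)**3 + (2*z)**3 = (3*y + 2*z)(9*y**2 - 6*y*z + 4*z**2).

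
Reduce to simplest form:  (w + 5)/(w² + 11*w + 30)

Factor: w² + 11*w + 30 = (w + 5)·(w + 6)
Cancel the common factor (w + 5).

1/(w + 6)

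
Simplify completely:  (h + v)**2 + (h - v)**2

Only the even-power cross terms survive.

2*h**2 + 2*v**2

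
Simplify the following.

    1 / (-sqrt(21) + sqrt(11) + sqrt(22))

(-6*sqrt(21) + 5*sqrt(22) + 16*sqrt(11) + 11*sqrt(42))/412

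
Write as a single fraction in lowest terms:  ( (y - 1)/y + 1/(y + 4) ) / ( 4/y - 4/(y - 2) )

Numerator: (y - 1)/y + 1/(y + 4) = (y^2 + 4*y - 4)/(y^2 + 4*y)
Denominator: 4/y - 4/(y - 2) = -8/(y^2 - 2*y)
Divide: ((y^2 + 4*y - 4)/(y^2 + 4*y)) · (-y^2/8 + y/4) = (-y^3 - 2*y^2 + 12*y - 8)/(8*y + 32)

(-y^3 - 2*y^2 + 12*y - 8)/(8*y + 32)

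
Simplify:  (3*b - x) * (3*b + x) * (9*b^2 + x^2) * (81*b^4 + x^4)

((3*b)+x)((3*b)-x) = 9*b^2 - x^2; continue pairing.

6561*b^8 - x^8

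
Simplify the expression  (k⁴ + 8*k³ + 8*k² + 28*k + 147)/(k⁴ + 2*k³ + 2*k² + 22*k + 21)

(k + 7)/(k + 1)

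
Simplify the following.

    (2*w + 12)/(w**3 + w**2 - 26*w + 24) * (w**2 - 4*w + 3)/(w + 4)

(2*w - 6)/(w**2 - 16)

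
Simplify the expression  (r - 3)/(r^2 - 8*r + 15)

Factor: r^2 - 8*r + 15 = (r - 5)*(r - 3)
Cancel the common factor (r - 3).

1/(r - 5)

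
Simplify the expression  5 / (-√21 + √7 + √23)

(-45*√21 + 25*√23 + 185*√7 + 70*√69)/563

Group as (√7 + √23) - √21; multiply by (√7 + √23) + √21, then rationalise the remaining surd.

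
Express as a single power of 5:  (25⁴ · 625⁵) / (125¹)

5^25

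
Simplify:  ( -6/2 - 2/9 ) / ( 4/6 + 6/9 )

Numerator: -6/2 - 2/9 = -29/9
Denominator: 4/6 + 6/9 = 4/3
Divide: (-29/9) · (3/4) = -29/12

-29/12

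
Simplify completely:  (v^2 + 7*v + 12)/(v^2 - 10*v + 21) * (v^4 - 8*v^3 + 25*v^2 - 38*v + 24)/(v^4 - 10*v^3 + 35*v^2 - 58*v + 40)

Factor: v^2 + 7*v + 12 = (v + 3)*(v + 4);  v^2 - 10*v + 21 = (v - 7)*(v - 3);  v^4 - 8*v^3 + 25*v^2 - 38*v + 24 = (v^2 - 3*v + 4)*(v - 3)*(v - 2);  v^4 - 10*v^3 + 35*v^2 - 58*v + 40 = (v - 2)*(v^2 - 3*v + 4)*(v - 5)
Cancel the common factors (v^2 - 3*v + 4), (v - 3), (v - 2).

(v^2 + 7*v + 12)/(v^2 - 12*v + 35)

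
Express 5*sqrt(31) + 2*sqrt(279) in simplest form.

11*sqrt(31)

5*sqrt(31) = 5*sqrt(31); 2*sqrt(279) = 6*sqrt(31)
Combine: (5 + 6)·sqrt(31) = 11*sqrt(31)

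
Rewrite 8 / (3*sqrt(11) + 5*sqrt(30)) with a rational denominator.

(-24*sqrt(11) + 40*sqrt(30))/651

Multiply numerator and denominator by -5*sqrt(30) + 3*sqrt(11).
Denominator becomes -651; numerator becomes -40*sqrt(30) + 24*sqrt(11).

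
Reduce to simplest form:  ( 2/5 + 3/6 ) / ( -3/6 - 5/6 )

Numerator: 2/5 + 3/6 = 9/10
Denominator: -3/6 - 5/6 = -4/3
Divide: (9/10) · (-3/4) = -27/40

-27/40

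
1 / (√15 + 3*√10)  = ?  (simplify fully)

Multiply numerator and denominator by -√15 + 3*√10.
Denominator becomes 75; numerator becomes -√15 + 3*√10.

(-√15 + 3*√10)/75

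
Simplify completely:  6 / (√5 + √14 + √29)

Group as (√14 + √29) + √5; multiply by (√14 + √29) - √5, then rationalise the remaining surd.

(-√2030 - 5*√29 + 10*√14 + 19*√5)/15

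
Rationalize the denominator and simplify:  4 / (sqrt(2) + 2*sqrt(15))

Multiply numerator and denominator by -sqrt(2) + 2*sqrt(15).
Denominator becomes 58; numerator becomes -4*sqrt(2) + 8*sqrt(15).

(-2*sqrt(2) + 4*sqrt(15))/29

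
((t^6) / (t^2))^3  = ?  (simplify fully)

Inside the bracket: t^4
Raise to the power 3: t^12

t^12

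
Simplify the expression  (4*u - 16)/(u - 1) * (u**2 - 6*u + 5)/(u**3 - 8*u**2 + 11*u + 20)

4/(u + 1)

Factor: 4*u - 16 = 4*(u - 4);  u**2 - 6*u + 5 = (u - 1)*(u - 5);  u**3 - 8*u**2 + 11*u + 20 = (u - 5)*(u - 4)*(u + 1)
Cancel the common factors (u - 5), (u - 4), (u - 1).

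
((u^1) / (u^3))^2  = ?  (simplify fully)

Inside the bracket: (u^-2)
Raise to the power 2: (u^-4)

u^(-4)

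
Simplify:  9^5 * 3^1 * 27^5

9^5 = 3^10; 3^1 = 3^1; 27^5 = 3^15
Combine exponents: 3^26

3^26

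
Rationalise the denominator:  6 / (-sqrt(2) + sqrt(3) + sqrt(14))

(-26*sqrt(3) - 8*sqrt(21) + 30*sqrt(2) + 18*sqrt(14))/19

Group as (sqrt(3) + sqrt(14)) - sqrt(2); multiply by (sqrt(3) + sqrt(14)) + sqrt(2), then rationalise the remaining surd.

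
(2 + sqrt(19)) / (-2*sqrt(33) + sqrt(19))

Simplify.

(-2*sqrt(627) - 4*sqrt(33) - 19 - 2*sqrt(19))/113

Multiply numerator and denominator by sqrt(19) + 2*sqrt(33).
Denominator becomes -113; numerator becomes 2*sqrt(19) + 19 + 4*sqrt(33) + 2*sqrt(627).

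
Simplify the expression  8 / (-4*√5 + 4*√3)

-√5 - √3

Multiply numerator and denominator by 4*√3 + 4*√5.
Denominator becomes -32; numerator becomes 32*√3 + 32*√5.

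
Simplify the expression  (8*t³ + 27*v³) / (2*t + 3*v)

Apply the sum-of-cubes factorisation and cancel (2*t + 3*v).

4*t² - 6*t*v + 9*v²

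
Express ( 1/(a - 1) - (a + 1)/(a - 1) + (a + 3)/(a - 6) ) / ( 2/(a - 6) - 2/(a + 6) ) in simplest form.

(8*a^2 + 45*a - 18)/(24*a - 24)

Numerator: 1/(a - 1) - (a + 1)/(a - 1) + (a + 3)/(a - 6) = (8*a - 3)/(a^2 - 7*a + 6)
Denominator: 2/(a - 6) - 2/(a + 6) = 24/(a^2 - 36)
Divide: ((8*a - 3)/(a^2 - 7*a + 6)) · (a^2/24 - 3/2) = (8*a^2 + 45*a - 18)/(24*a - 24)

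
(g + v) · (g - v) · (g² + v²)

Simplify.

g⁴ - v⁴

Telescope via difference of squares: (g+v)(g-v) = g² - v², then repeat with the next factor.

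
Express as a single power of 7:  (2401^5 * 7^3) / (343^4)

2401^5 = 7^20; 7^3 = 7^3; 343^4 = 7^12
Combine exponents: 7^11

7^11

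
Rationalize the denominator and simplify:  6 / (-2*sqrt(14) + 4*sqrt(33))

Multiply numerator and denominator by 2*sqrt(14) + 4*sqrt(33).
Denominator becomes 472; numerator becomes 12*sqrt(14) + 24*sqrt(33).

(3*sqrt(14) + 6*sqrt(33))/118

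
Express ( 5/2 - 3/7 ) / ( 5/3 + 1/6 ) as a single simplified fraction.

87/77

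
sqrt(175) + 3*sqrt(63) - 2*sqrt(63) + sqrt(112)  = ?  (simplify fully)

sqrt(175) = 5*sqrt(7); 3*sqrt(63) = 9*sqrt(7); 2*sqrt(63) = 6*sqrt(7); sqrt(112) = 4*sqrt(7)
Combine: (5 + 9 - 6 + 4)·sqrt(7) = 12*sqrt(7)

12*sqrt(7)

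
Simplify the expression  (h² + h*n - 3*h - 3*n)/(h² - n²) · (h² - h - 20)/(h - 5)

(h² + h - 12)/(h - n)

Factor: h² + h*n - 3*h - 3*n = (h - 3)·(h + n);  h² - n² = (h + n)·(h - n);  h² - h - 20 = (h + 4)·(h - 5)
Cancel the common factors (h + n), (h - 5).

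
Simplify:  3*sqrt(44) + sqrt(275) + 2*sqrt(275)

21*sqrt(11)

3*sqrt(44) = 6*sqrt(11); sqrt(275) = 5*sqrt(11); 2*sqrt(275) = 10*sqrt(11)
Combine: (6 + 5 + 10)·sqrt(11) = 21*sqrt(11)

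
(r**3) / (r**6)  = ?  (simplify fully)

r**(-3)

Quotient: (r**-3)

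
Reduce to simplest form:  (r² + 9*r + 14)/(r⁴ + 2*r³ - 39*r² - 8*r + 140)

1/(r² - 7*r + 10)

Factor: r² + 9*r + 14 = (r + 2)·(r + 7);  r⁴ + 2*r³ - 39*r² - 8*r + 140 = (r - 5)·(r - 2)·(r + 7)·(r + 2)
Cancel the common factors (r + 7), (r + 2).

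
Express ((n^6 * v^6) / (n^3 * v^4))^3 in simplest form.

n^9*v^6

Inside the bracket: n^3 * v^2
Raise to the power 3: n^9 * v^6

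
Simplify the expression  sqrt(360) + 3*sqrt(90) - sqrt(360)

sqrt(360) = 6*sqrt(10); 3*sqrt(90) = 9*sqrt(10); sqrt(360) = 6*sqrt(10)
Combine: (6 + 9 - 6)·sqrt(10) = 9*sqrt(10)

9*sqrt(10)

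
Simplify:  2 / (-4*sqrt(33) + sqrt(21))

(-8*sqrt(33) - 2*sqrt(21))/507

Multiply numerator and denominator by sqrt(21) + 4*sqrt(33).
Denominator becomes -507; numerator becomes 2*sqrt(21) + 8*sqrt(33).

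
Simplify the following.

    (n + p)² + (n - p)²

2*n² + 2*p²

Binomially expand both and collect terms in n, p.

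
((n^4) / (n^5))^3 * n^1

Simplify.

Inside the bracket: (n^-1)
Raise to the power 3: (n^-3)
Multiply by n^1: add exponents.

n^(-2)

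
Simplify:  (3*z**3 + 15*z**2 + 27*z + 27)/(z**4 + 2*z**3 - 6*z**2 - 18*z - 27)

Factor: 3*z**3 + 15*z**2 + 27*z + 27 = 3*(z**2 + 2*z + 3)*(z + 3);  z**4 + 2*z**3 - 6*z**2 - 18*z - 27 = (z + 3)*(z - 3)*(z**2 + 2*z + 3)
Cancel the common factors (z**2 + 2*z + 3), (z + 3).

3/(z - 3)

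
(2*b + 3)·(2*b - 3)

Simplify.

(2*b)^2 - (3)^2 = 4*b² - 9.

4*b² - 9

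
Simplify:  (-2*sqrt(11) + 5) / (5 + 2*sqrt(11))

-(-2*sqrt(11) + 5)**2/19

Multiply numerator and denominator by -2*sqrt(11) + 5.
Denominator becomes -19; numerator becomes -20*sqrt(11) + 69.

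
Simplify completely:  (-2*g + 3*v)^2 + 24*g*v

(2*g + 3*v)^2

After expansion: 4*g^2 + 12*g*v + 9*v^2 — a perfect-square trinomial.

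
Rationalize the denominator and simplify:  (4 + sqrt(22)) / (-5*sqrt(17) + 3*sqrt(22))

Multiply numerator and denominator by 3*sqrt(22) + 5*sqrt(17).
Denominator becomes -227; numerator becomes 12*sqrt(22) + 66 + 20*sqrt(17) + 5*sqrt(374).

(-5*sqrt(374) - 20*sqrt(17) - 66 - 12*sqrt(22))/227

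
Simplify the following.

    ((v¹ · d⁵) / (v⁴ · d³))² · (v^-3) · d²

Inside the bracket: (v^-3) · d²
Raise to the power 2: (v^-6) · d⁴
Multiply by (v^-3) · d²: add exponents.

d⁶/v⁹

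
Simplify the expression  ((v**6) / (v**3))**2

Inside the bracket: v**3
Raise to the power 2: v**6

v**6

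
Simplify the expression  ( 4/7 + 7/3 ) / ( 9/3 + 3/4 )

244/315

Numerator: 4/7 + 7/3 = 61/21
Denominator: 9/3 + 3/4 = 15/4
Divide: (61/21) · (4/15) = 244/315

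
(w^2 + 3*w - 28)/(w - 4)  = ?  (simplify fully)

w + 7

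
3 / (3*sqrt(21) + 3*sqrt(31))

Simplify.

(-sqrt(21) + sqrt(31))/10

Multiply numerator and denominator by -3*sqrt(31) + 3*sqrt(21).
Denominator becomes -90; numerator becomes -9*sqrt(31) + 9*sqrt(21).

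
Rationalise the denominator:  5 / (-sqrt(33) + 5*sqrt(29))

Multiply numerator and denominator by sqrt(33) + 5*sqrt(29).
Denominator becomes 692; numerator becomes 5*sqrt(33) + 25*sqrt(29).

(5*sqrt(33) + 25*sqrt(29))/692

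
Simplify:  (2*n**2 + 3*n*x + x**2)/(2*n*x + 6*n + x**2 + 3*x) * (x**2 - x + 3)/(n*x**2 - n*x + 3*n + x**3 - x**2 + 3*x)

Factor: 2*n**2 + 3*n*x + x**2 = (2*n + x)*(n + x);  2*n*x + 6*n + x**2 + 3*x = (x + 3)*(2*n + x);  n*x**2 - n*x + 3*n + x**3 - x**2 + 3*x = (n + x)*(x**2 - x + 3)
Cancel the common factors (x**2 - x + 3), (2*n + x), (n + x).

1/(x + 3)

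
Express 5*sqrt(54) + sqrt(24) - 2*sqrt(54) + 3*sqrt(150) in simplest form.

26*sqrt(6)

5*sqrt(54) = 15*sqrt(6); sqrt(24) = 2*sqrt(6); 2*sqrt(54) = 6*sqrt(6); 3*sqrt(150) = 15*sqrt(6)
Combine: (15 + 2 - 6 + 15)·sqrt(6) = 26*sqrt(6)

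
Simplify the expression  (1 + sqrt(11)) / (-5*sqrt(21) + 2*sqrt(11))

Multiply numerator and denominator by 2*sqrt(11) + 5*sqrt(21).
Denominator becomes -481; numerator becomes 2*sqrt(11) + 22 + 5*sqrt(21) + 5*sqrt(231).

(-5*sqrt(231) - 5*sqrt(21) - 22 - 2*sqrt(11))/481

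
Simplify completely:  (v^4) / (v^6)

v^(-2)

Quotient: (v^-2)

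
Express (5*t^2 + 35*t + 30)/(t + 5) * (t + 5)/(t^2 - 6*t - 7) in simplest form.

(5*t + 30)/(t - 7)

Factor: 5*t^2 + 35*t + 30 = 5*(t + 1)*(t + 6);  t^2 - 6*t - 7 = (t - 7)*(t + 1)
Cancel the common factors (t + 5), (t + 1).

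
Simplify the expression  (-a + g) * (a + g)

-a^2 + g^2

Telescope via difference of squares: (g+a)(g-a) = -a^2 + g^2.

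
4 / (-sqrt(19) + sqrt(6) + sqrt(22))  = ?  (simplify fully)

(-36*sqrt(19) + 12*sqrt(22) + 140*sqrt(6) + 16*sqrt(627))/447

Group as (sqrt(6) + sqrt(22)) - sqrt(19); multiply by (sqrt(6) + sqrt(22)) + sqrt(19), then rationalise the remaining surd.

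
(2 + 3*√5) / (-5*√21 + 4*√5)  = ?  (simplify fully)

(-15*√105 - 60 - 10*√21 - 8*√5)/445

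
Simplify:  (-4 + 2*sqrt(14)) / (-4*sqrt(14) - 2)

Multiply numerator and denominator by -2 + 4*sqrt(14).
Denominator becomes -220; numerator becomes -20*sqrt(14) + 120.

(-6 + sqrt(14))/11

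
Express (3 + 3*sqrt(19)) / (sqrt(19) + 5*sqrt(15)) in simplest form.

(-57 - 3*sqrt(19) + 15*sqrt(15) + 15*sqrt(285))/356

Multiply numerator and denominator by -5*sqrt(15) + sqrt(19).
Denominator becomes -356; numerator becomes -15*sqrt(285) - 15*sqrt(15) + 3*sqrt(19) + 57.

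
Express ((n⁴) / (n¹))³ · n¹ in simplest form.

n^10

Inside the bracket: n³
Raise to the power 3: n⁹
Multiply by n¹: add exponents.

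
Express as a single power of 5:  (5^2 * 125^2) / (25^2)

5^4

5^2 = 5^2; 125^2 = 5^6; 25^2 = 5^4
Combine exponents: 5^4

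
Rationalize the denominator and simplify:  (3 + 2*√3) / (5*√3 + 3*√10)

(-10 - 5*√3 + 3*√10 + 2*√30)/5

Multiply numerator and denominator by -3*√10 + 5*√3.
Denominator becomes -15; numerator becomes -6*√30 - 9*√10 + 15*√3 + 30.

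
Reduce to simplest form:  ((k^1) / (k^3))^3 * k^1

Inside the bracket: (k^-2)
Raise to the power 3: (k^-6)
Multiply by k^1: add exponents.

k^(-5)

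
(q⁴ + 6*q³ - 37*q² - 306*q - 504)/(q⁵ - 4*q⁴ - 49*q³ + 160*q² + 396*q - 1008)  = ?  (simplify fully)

Factor: q⁴ + 6*q³ - 37*q² - 306*q - 504 = (q + 3)·(q - 7)·(q + 6)·(q + 4);  q⁵ - 4*q⁴ - 49*q³ + 160*q² + 396*q - 1008 = (q - 7)·(q - 4)·(q - 2)·(q + 3)·(q + 6)
Cancel the common factors (q + 3), (q + 6), (q - 7).

(q + 4)/(q² - 6*q + 8)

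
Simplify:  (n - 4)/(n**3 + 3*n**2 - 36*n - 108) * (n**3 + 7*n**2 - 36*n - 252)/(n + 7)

(n - 4)/(n + 3)

Factor: n**3 + 3*n**2 - 36*n - 108 = (n - 6)*(n + 6)*(n + 3);  n**3 + 7*n**2 - 36*n - 252 = (n - 6)*(n + 7)*(n + 6)
Cancel the common factors (n + 6), (n - 6), (n + 7).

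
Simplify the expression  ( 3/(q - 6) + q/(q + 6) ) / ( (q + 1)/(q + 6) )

(q**2 - 3*q + 18)/(q**2 - 5*q - 6)

Numerator: 3/(q - 6) + q/(q + 6) = (q**2 - 3*q + 18)/(q**2 - 36)
Denominator: (q + 1)/(q + 6) = (q + 1)/(q + 6)
Divide: ((q**2 - 3*q + 18)/(q**2 - 36)) · ((q + 6)/(q + 1)) = (q**2 - 3*q + 18)/(q**2 - 5*q - 6)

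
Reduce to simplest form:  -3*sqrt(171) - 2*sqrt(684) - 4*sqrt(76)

-29*sqrt(19)

3*sqrt(171) = 9*sqrt(19); 2*sqrt(684) = 12*sqrt(19); 4*sqrt(76) = 8*sqrt(19)
Combine: (-9 - 12 - 8)·sqrt(19) = -29*sqrt(19)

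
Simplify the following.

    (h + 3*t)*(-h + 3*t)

Difference of squares with P = 3*t, Q = h.

-h^2 + 9*t^2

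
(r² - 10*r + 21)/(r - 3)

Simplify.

Factor: r² - 10*r + 21 = (r - 3)·(r - 7)
Cancel the common factor (r - 3).

r - 7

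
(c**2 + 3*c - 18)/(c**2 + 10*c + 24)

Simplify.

(c - 3)/(c + 4)

Factor: c**2 + 3*c - 18 = (c - 3)*(c + 6);  c**2 + 10*c + 24 = (c + 4)*(c + 6)
Cancel the common factor (c + 6).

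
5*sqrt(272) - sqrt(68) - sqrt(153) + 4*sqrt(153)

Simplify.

27*sqrt(17)

5*sqrt(272) = 20*sqrt(17); sqrt(68) = 2*sqrt(17); sqrt(153) = 3*sqrt(17); 4*sqrt(153) = 12*sqrt(17)
Combine: (20 - 2 - 3 + 12)·sqrt(17) = 27*sqrt(17)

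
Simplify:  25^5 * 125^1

5^13

25^5 = 5^10; 125^1 = 5^3
Combine exponents: 5^13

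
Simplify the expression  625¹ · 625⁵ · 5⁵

625¹ = 5^4; 625⁵ = 5^20; 5⁵ = 5^5
Combine exponents: 5^29

5^29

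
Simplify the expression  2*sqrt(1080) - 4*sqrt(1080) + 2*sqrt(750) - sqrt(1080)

2*sqrt(1080) = 12*sqrt(30); 4*sqrt(1080) = 24*sqrt(30); 2*sqrt(750) = 10*sqrt(30); sqrt(1080) = 6*sqrt(30)
Combine: (12 - 24 + 10 - 6)·sqrt(30) = -8*sqrt(30)

-8*sqrt(30)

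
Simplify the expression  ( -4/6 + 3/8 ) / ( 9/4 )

-7/54

Numerator: -4/6 + 3/8 = -7/24
Denominator: 9/4 = 9/4
Divide: (-7/24) · (4/9) = -7/54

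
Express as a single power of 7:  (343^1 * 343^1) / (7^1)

343^1 = 7^3; 343^1 = 7^3; 7^1 = 7^1
Combine exponents: 7^5

7^5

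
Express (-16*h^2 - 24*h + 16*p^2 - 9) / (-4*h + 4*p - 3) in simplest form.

-16*h^2 - 24*h + 16*p^2 - 9 factors as (-4*h + 4*p - 3)*(4*h + 4*p + 3).

4*h + 4*p + 3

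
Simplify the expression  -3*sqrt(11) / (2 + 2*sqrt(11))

(-33 + 3*sqrt(11))/20

Multiply numerator and denominator by -2*sqrt(11) + 2.
Denominator becomes -40; numerator becomes -6*sqrt(11) + 66.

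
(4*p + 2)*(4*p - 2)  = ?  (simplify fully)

16*p**2 - 4

Difference of squares with P = 4*p, Q = 2.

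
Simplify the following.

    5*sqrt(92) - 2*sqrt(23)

5*sqrt(92) = 10*sqrt(23); 2*sqrt(23) = 2*sqrt(23)
Combine: (10 - 2)·sqrt(23) = 8*sqrt(23)

8*sqrt(23)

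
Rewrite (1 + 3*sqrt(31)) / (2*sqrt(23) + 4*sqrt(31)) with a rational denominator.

Multiply numerator and denominator by -2*sqrt(23) + 4*sqrt(31).
Denominator becomes 404; numerator becomes -6*sqrt(713) - 2*sqrt(23) + 4*sqrt(31) + 372.

(-3*sqrt(713) - sqrt(23) + 2*sqrt(31) + 186)/202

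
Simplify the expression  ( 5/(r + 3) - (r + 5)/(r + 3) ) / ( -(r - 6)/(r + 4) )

Numerator: 5/(r + 3) - (r + 5)/(r + 3) = -r/(r + 3)
Denominator: -(r - 6)/(r + 4) = (-r + 6)/(r + 4)
Divide: (-r/(r + 3)) · ((r + 4)/(-r + 6)) = (r² + 4*r)/(r² - 3*r - 18)

(r² + 4*r)/(r² - 3*r - 18)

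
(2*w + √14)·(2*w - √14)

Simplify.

4*w² - 14

Difference of squares with P = 2*w, Q = √14.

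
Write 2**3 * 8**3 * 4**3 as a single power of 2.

2**3 = 2**3; 8**3 = 2**9; 4**3 = 2**6
Combine exponents: 2**18

2**18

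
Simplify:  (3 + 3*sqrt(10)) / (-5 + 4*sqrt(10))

Multiply numerator and denominator by -4*sqrt(10) - 5.
Denominator becomes -135; numerator becomes -135 - 27*sqrt(10).

(sqrt(10) + 5)/5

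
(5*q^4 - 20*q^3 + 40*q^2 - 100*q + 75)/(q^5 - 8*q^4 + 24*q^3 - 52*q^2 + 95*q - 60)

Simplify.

5/(q - 4)

Factor: 5*q^4 - 20*q^3 + 40*q^2 - 100*q + 75 = 5*(q - 1)*(q^2 + 5)*(q - 3);  q^5 - 8*q^4 + 24*q^3 - 52*q^2 + 95*q - 60 = (q - 1)*(q - 4)*(q^2 + 5)*(q - 3)
Cancel the common factors (q^2 + 5), (q - 1), (q - 3).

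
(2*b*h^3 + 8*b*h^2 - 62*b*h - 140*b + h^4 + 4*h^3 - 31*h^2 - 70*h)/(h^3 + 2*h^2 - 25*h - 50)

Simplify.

(2*b*h + 14*b + h^2 + 7*h)/(h + 5)

Factor: 2*b*h^3 + 8*b*h^2 - 62*b*h - 140*b + h^4 + 4*h^3 - 31*h^2 - 70*h = (2*b + h)*(h - 5)*(h + 7)*(h + 2);  h^3 + 2*h^2 - 25*h - 50 = (h + 5)*(h - 5)*(h + 2)
Cancel the common factors (h + 2), (h - 5).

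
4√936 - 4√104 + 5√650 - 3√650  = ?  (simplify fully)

4√936 = 24*√26; 4√104 = 8*√26; 5√650 = 25*√26; 3√650 = 15*√26
Combine: (24 - 8 + 25 - 15)·√26 = 26*√26

26*√26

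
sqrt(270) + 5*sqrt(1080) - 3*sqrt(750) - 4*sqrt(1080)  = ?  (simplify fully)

-6*sqrt(30)

sqrt(270) = 3*sqrt(30); 5*sqrt(1080) = 30*sqrt(30); 3*sqrt(750) = 15*sqrt(30); 4*sqrt(1080) = 24*sqrt(30)
Combine: (3 + 30 - 15 - 24)·sqrt(30) = -6*sqrt(30)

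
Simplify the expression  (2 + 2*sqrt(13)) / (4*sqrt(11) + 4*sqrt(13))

(-sqrt(143) - sqrt(11) + sqrt(13) + 13)/4

Multiply numerator and denominator by -4*sqrt(11) + 4*sqrt(13).
Denominator becomes 32; numerator becomes -8*sqrt(143) - 8*sqrt(11) + 8*sqrt(13) + 104.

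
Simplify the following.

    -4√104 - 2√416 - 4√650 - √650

-41*√26

4√104 = 8*√26; 2√416 = 8*√26; 4√650 = 20*√26; √650 = 5*√26
Combine: (-8 - 8 - 20 - 5)·√26 = -41*√26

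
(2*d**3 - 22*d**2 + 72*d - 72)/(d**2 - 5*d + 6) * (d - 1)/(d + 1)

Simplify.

Factor: 2*d**3 - 22*d**2 + 72*d - 72 = 2*(d - 2)*(d - 3)*(d - 6);  d**2 - 5*d + 6 = (d - 3)*(d - 2)
Cancel the common factors (d - 2), (d - 3).

(2*d**2 - 14*d + 12)/(d + 1)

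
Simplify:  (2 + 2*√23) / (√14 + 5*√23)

(-2*√322 - 2*√14 + 10*√23 + 230)/561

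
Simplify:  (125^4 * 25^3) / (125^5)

125^4 = 5^12; 25^3 = 5^6; 125^5 = 5^15
Combine exponents: 5^3

5^3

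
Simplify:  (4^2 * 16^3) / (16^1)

2^12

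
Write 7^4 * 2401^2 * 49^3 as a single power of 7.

7^18

7^4 = 7^4; 2401^2 = 7^8; 49^3 = 7^6
Combine exponents: 7^18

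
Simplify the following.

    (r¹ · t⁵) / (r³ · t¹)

Quotient: (r^-2) · t⁴

t⁴/r²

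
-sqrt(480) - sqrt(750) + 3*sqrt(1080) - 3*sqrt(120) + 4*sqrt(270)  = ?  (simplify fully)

15*sqrt(30)

sqrt(480) = 4*sqrt(30); sqrt(750) = 5*sqrt(30); 3*sqrt(1080) = 18*sqrt(30); 3*sqrt(120) = 6*sqrt(30); 4*sqrt(270) = 12*sqrt(30)
Combine: (-4 - 5 + 18 - 6 + 12)·sqrt(30) = 15*sqrt(30)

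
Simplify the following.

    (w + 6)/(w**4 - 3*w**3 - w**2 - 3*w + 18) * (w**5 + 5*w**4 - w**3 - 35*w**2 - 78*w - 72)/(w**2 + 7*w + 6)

Factor: w**4 - 3*w**3 - w**2 - 3*w + 18 = (w - 3)*(w**2 + 2*w + 3)*(w - 2);  w**5 + 5*w**4 - w**3 - 35*w**2 - 78*w - 72 = (w + 2)*(w**2 + 2*w + 3)*(w + 4)*(w - 3);  w**2 + 7*w + 6 = (w + 1)*(w + 6)
Cancel the common factors (w**2 + 2*w + 3), (w + 6), (w - 3).

(w**2 + 6*w + 8)/(w**2 - w - 2)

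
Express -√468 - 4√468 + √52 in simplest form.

-28*√13

√468 = 6*√13; 4√468 = 24*√13; √52 = 2*√13
Combine: (-6 - 24 + 2)·√13 = -28*√13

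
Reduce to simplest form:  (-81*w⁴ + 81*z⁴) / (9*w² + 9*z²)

-9*w² + 9*z²

Factor (3*z)^4 - (3*w)^4 and cancel (9*w² + 9*z²).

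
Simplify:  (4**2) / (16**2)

2**(-4)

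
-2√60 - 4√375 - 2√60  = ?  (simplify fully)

2√60 = 4*√15; 4√375 = 20*√15; 2√60 = 4*√15
Combine: (-4 - 20 - 4)·√15 = -28*√15

-28*√15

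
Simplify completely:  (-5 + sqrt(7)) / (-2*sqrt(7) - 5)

Multiply numerator and denominator by -5 + 2*sqrt(7).
Denominator becomes -3; numerator becomes -15*sqrt(7) + 39.

-13 + 5*sqrt(7)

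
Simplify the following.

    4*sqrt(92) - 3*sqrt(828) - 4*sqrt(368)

4*sqrt(92) = 8*sqrt(23); 3*sqrt(828) = 18*sqrt(23); 4*sqrt(368) = 16*sqrt(23)
Combine: (8 - 18 - 16)·sqrt(23) = -26*sqrt(23)

-26*sqrt(23)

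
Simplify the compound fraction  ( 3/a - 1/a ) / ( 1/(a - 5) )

(2*a - 10)/a

Numerator: 3/a - 1/a = 2/a
Denominator: 1/(a - 5) = 1/(a - 5)
Divide: (2/a) · (a - 5) = (2*a - 10)/a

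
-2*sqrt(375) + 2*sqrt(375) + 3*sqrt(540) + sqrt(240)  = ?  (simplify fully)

22*sqrt(15)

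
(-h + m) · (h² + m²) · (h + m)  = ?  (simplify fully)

-h⁴ + m⁴

(m+h)(m-h) = -h² + m²; continue pairing.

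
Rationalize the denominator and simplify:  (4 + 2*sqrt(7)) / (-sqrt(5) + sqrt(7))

2*sqrt(5) + 2*sqrt(7) + sqrt(35) + 7

Multiply numerator and denominator by sqrt(5) + sqrt(7).
Denominator becomes 2; numerator becomes 4*sqrt(5) + 4*sqrt(7) + 2*sqrt(35) + 14.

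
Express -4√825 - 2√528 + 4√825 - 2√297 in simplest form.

-14*√33

4√825 = 20*√33; 2√528 = 8*√33; 4√825 = 20*√33; 2√297 = 6*√33
Combine: (-20 - 8 + 20 - 6)·√33 = -14*√33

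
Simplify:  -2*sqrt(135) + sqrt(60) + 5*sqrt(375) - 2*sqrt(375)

2*sqrt(135) = 6*sqrt(15); sqrt(60) = 2*sqrt(15); 5*sqrt(375) = 25*sqrt(15); 2*sqrt(375) = 10*sqrt(15)
Combine: (-6 + 2 + 25 - 10)·sqrt(15) = 11*sqrt(15)

11*sqrt(15)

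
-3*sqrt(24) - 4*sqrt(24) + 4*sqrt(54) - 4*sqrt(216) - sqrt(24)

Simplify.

-28*sqrt(6)

3*sqrt(24) = 6*sqrt(6); 4*sqrt(24) = 8*sqrt(6); 4*sqrt(54) = 12*sqrt(6); 4*sqrt(216) = 24*sqrt(6); sqrt(24) = 2*sqrt(6)
Combine: (-6 - 8 + 12 - 24 - 2)·sqrt(6) = -28*sqrt(6)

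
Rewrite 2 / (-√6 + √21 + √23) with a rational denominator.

Group as (√21 + √23) - √6; multiply by (√21 + √23) + √6, then rationalise the remaining surd.

(-19*√6 + 2*√23 + 4*√21 + 3*√322)/122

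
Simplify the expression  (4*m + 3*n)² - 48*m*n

(4*m - 3*n)²

After expansion: 16*m² - 24*m*n + 9*n² — a perfect-square trinomial.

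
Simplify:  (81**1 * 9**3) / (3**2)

81**1 = 3**4; 9**3 = 3**6; 3**2 = 3**2
Combine exponents: 3**8

3**8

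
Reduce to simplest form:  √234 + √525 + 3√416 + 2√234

5*√21 + 21*√26

√234 = 3*√26; √525 = 5*√21; 3√416 = 12*√26; 2√234 = 6*√26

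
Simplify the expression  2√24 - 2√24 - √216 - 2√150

2√24 = 4*√6; 2√24 = 4*√6; √216 = 6*√6; 2√150 = 10*√6
Combine: (4 - 4 - 6 - 10)·√6 = -16*√6

-16*√6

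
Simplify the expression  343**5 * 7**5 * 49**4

7**28

343**5 = 7**15; 7**5 = 7**5; 49**4 = 7**8
Combine exponents: 7**28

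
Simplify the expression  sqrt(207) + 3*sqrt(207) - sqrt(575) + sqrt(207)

sqrt(207) = 3*sqrt(23); 3*sqrt(207) = 9*sqrt(23); sqrt(575) = 5*sqrt(23); sqrt(207) = 3*sqrt(23)
Combine: (3 + 9 - 5 + 3)·sqrt(23) = 10*sqrt(23)

10*sqrt(23)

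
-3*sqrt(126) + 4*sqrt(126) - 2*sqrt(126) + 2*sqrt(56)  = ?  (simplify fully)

sqrt(14)

3*sqrt(126) = 9*sqrt(14); 4*sqrt(126) = 12*sqrt(14); 2*sqrt(126) = 6*sqrt(14); 2*sqrt(56) = 4*sqrt(14)
Combine: (-9 + 12 - 6 + 4)·sqrt(14) = sqrt(14)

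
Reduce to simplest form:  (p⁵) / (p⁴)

p

Quotient: p¹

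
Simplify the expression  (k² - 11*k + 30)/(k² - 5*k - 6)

(k - 5)/(k + 1)

Factor: k² - 11*k + 30 = (k - 5)·(k - 6);  k² - 5*k - 6 = (k - 6)·(k + 1)
Cancel the common factor (k - 6).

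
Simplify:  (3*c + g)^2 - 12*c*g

(3*c - g)^2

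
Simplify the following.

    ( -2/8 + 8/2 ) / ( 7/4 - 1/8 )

30/13

Numerator: -2/8 + 8/2 = 15/4
Denominator: 7/4 - 1/8 = 13/8
Divide: (15/4) · (8/13) = 30/13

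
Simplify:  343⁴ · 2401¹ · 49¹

7^18

343⁴ = 7^12; 2401¹ = 7^4; 49¹ = 7^2
Combine exponents: 7^18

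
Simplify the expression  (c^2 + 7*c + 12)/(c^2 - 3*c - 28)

(c + 3)/(c - 7)

Factor: c^2 + 7*c + 12 = (c + 3)*(c + 4);  c^2 - 3*c - 28 = (c + 4)*(c - 7)
Cancel the common factor (c + 4).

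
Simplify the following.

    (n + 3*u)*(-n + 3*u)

-n^2 + 9*u^2

(3*u)^2 - (n)^2 = -n^2 + 9*u^2.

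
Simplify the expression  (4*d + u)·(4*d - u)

(4*d)^2 - (u)^2 = 16*d² - u².

16*d² - u²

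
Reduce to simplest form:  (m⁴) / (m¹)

Quotient: m³

m³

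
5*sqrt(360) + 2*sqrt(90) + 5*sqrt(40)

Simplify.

5*sqrt(360) = 30*sqrt(10); 2*sqrt(90) = 6*sqrt(10); 5*sqrt(40) = 10*sqrt(10)
Combine: (30 + 6 + 10)·sqrt(10) = 46*sqrt(10)

46*sqrt(10)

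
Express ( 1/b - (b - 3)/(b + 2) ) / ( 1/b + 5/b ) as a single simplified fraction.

Numerator: 1/b - (b - 3)/(b + 2) = (-b^2 + 4*b + 2)/(b^2 + 2*b)
Denominator: 1/b + 5/b = 6/b
Divide: ((-b^2 + 4*b + 2)/(b^2 + 2*b)) · (b/6) = (-b^2 + 4*b + 2)/(6*b + 12)

(-b^2 + 4*b + 2)/(6*b + 12)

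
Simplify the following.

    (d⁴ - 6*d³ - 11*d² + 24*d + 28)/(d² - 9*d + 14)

Factor: d⁴ - 6*d³ - 11*d² + 24*d + 28 = (d - 7)·(d - 2)·(d + 1)·(d + 2);  d² - 9*d + 14 = (d - 7)·(d - 2)
Cancel the common factors (d - 7), (d - 2).

d² + 3*d + 2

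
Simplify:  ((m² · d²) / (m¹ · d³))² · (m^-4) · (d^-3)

1/(d⁵*m²)

Inside the bracket: m¹ · (d^-1)
Raise to the power 2: m² · (d^-2)
Multiply by (m^-4) · (d^-3): add exponents.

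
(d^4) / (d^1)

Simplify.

d^3

Quotient: d^3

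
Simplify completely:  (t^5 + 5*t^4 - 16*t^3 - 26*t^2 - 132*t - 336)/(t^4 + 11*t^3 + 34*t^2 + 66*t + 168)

Factor: t^5 + 5*t^4 - 16*t^3 - 26*t^2 - 132*t - 336 = (t - 4)*(t + 7)*(t + 2)*(t^2 + 6);  t^4 + 11*t^3 + 34*t^2 + 66*t + 168 = (t + 4)*(t + 7)*(t^2 + 6)
Cancel the common factors (t^2 + 6), (t + 7).

(t^2 - 2*t - 8)/(t + 4)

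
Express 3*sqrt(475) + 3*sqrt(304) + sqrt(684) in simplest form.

3*sqrt(475) = 15*sqrt(19); 3*sqrt(304) = 12*sqrt(19); sqrt(684) = 6*sqrt(19)
Combine: (15 + 12 + 6)·sqrt(19) = 33*sqrt(19)

33*sqrt(19)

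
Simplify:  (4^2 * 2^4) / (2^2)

4^2 = 2^4; 2^4 = 2^4; 2^2 = 2^2
Combine exponents: 2^6

2^6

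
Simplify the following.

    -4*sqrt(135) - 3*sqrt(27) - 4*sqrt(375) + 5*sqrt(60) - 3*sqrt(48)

-22*sqrt(15) - 21*sqrt(3)

4*sqrt(135) = 12*sqrt(15); 3*sqrt(27) = 9*sqrt(3); 4*sqrt(375) = 20*sqrt(15); 5*sqrt(60) = 10*sqrt(15); 3*sqrt(48) = 12*sqrt(3)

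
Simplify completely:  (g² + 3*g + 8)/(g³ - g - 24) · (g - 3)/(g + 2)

1/(g + 2)

Factor: g³ - g - 24 = (g² + 3*g + 8)·(g - 3)
Cancel the common factors (g² + 3*g + 8), (g - 3).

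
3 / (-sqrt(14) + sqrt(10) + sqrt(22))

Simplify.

(-27*sqrt(14) + 3*sqrt(22) + 39*sqrt(10) + 6*sqrt(770))/278

Group as (sqrt(10) + sqrt(22)) - sqrt(14); multiply by (sqrt(10) + sqrt(22)) + sqrt(14), then rationalise the remaining surd.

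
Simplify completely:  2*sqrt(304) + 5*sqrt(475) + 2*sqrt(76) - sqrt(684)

31*sqrt(19)

2*sqrt(304) = 8*sqrt(19); 5*sqrt(475) = 25*sqrt(19); 2*sqrt(76) = 4*sqrt(19); sqrt(684) = 6*sqrt(19)
Combine: (8 + 25 + 4 - 6)·sqrt(19) = 31*sqrt(19)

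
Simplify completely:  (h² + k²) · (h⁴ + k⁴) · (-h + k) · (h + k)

-h⁸ + k⁸

Telescope via difference of squares: (k+h)(k-h) = -h² + k², then repeat with the next factor.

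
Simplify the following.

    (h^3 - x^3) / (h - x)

h^2 + h*x + x^2

Factor as (a-b)(a^2+ab+b^2) with a=h, b=x.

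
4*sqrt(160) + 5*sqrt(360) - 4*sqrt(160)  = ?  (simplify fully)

4*sqrt(160) = 16*sqrt(10); 5*sqrt(360) = 30*sqrt(10); 4*sqrt(160) = 16*sqrt(10)
Combine: (16 + 30 - 16)·sqrt(10) = 30*sqrt(10)

30*sqrt(10)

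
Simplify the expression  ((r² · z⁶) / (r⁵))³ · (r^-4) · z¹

Inside the bracket: (r^-3) · z⁶
Raise to the power 3: (r^-9) · z^18
Multiply by (r^-4) · z¹: add exponents.

z^19/r^13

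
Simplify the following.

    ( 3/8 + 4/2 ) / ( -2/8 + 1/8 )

Numerator: 3/8 + 4/2 = 19/8
Denominator: -2/8 + 1/8 = -1/8
Divide: (19/8) · (-8) = -19

-19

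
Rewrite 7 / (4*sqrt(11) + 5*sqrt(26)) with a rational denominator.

(-28*sqrt(11) + 35*sqrt(26))/474

Multiply numerator and denominator by -4*sqrt(11) + 5*sqrt(26).
Denominator becomes 474; numerator becomes -28*sqrt(11) + 35*sqrt(26).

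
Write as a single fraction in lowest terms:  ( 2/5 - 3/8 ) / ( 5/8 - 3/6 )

1/5

Numerator: 2/5 - 3/8 = 1/40
Denominator: 5/8 - 3/6 = 1/8
Divide: (1/40) · (8) = 1/5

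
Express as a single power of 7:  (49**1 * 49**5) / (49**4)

49**1 = 7**2; 49**5 = 7**10; 49**4 = 7**8
Combine exponents: 7**4

7**4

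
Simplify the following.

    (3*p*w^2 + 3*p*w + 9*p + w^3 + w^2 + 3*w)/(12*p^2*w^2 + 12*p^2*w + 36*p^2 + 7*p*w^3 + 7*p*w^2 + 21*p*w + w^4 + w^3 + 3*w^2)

Factor: 3*p*w^2 + 3*p*w + 9*p + w^3 + w^2 + 3*w = (3*p + w)*(w^2 + w + 3);  12*p^2*w^2 + 12*p^2*w + 36*p^2 + 7*p*w^3 + 7*p*w^2 + 21*p*w + w^4 + w^3 + 3*w^2 = (4*p + w)*(3*p + w)*(w^2 + w + 3)
Cancel the common factors (w^2 + w + 3), (3*p + w).

1/(4*p + w)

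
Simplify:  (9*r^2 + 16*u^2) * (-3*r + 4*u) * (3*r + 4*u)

-81*r^4 + 256*u^4

Telescope via difference of squares: ((4*u)+(3*r))((4*u)-(3*r)) = -9*r^2 + 16*u^2, then repeat with the next factor.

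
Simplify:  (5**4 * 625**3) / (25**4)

5**4 = 5**4; 625**3 = 5**12; 25**4 = 5**8
Combine exponents: 5**8

5**8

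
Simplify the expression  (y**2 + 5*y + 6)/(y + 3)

y + 2

Factor: y**2 + 5*y + 6 = (y + 2)*(y + 3)
Cancel the common factor (y + 3).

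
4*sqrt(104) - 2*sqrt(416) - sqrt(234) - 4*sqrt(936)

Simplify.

4*sqrt(104) = 8*sqrt(26); 2*sqrt(416) = 8*sqrt(26); sqrt(234) = 3*sqrt(26); 4*sqrt(936) = 24*sqrt(26)
Combine: (8 - 8 - 3 - 24)·sqrt(26) = -27*sqrt(26)

-27*sqrt(26)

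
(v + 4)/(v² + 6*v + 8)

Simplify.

1/(v + 2)

Factor: v² + 6*v + 8 = (v + 4)·(v + 2)
Cancel the common factor (v + 4).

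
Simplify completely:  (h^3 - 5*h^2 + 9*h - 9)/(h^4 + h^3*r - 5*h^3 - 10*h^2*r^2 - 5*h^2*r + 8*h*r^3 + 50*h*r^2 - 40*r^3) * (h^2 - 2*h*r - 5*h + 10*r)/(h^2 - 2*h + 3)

(-h + 3)/(-h^2 - 3*h*r + 4*r^2)

Factor: h^3 - 5*h^2 + 9*h - 9 = (h^2 - 2*h + 3)*(h - 3);  h^4 + h^3*r - 5*h^3 - 10*h^2*r^2 - 5*h^2*r + 8*h*r^3 + 50*h*r^2 - 40*r^3 = (h - 5)*(h - r)*(h - 2*r)*(h + 4*r);  h^2 - 2*h*r - 5*h + 10*r = (h - 5)*(h - 2*r)
Cancel the common factors (h^2 - 2*h + 3), (h - 5), (h - 2*r).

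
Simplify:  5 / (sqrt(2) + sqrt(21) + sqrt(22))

(-20*sqrt(231) + 5*sqrt(22) + 15*sqrt(21) + 205*sqrt(2))/167

Group as (sqrt(2) + sqrt(21)) + sqrt(22); multiply by (sqrt(2) + sqrt(21)) - sqrt(22), then rationalise the remaining surd.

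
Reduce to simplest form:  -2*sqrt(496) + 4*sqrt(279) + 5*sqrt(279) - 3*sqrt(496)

2*sqrt(496) = 8*sqrt(31); 4*sqrt(279) = 12*sqrt(31); 5*sqrt(279) = 15*sqrt(31); 3*sqrt(496) = 12*sqrt(31)
Combine: (-8 + 12 + 15 - 12)·sqrt(31) = 7*sqrt(31)

7*sqrt(31)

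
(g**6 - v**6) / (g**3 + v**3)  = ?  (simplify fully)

g**3 - v**3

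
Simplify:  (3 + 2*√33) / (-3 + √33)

(3*√33 + 25)/8

Multiply numerator and denominator by -√33 - 3.
Denominator becomes -24; numerator becomes -75 - 9*√33.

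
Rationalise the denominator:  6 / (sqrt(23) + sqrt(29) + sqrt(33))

(-4*sqrt(22011) + 38*sqrt(33) + 54*sqrt(29) + 78*sqrt(23))/769

Group as (sqrt(23) + sqrt(33)) + sqrt(29); multiply by (sqrt(23) + sqrt(33)) - sqrt(29), then rationalise the remaining surd.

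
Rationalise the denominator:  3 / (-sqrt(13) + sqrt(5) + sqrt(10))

(-3*sqrt(13) + 12*sqrt(10) + 27*sqrt(5) + 15*sqrt(26))/98

Group as (sqrt(5) + sqrt(10)) - sqrt(13); multiply by (sqrt(5) + sqrt(10)) + sqrt(13), then rationalise the remaining surd.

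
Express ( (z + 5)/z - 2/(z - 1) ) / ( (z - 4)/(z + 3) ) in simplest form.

Numerator: (z + 5)/z - 2/(z - 1) = (z² + 2*z - 5)/(z² - z)
Denominator: (z - 4)/(z + 3) = (z - 4)/(z + 3)
Divide: ((z² + 2*z - 5)/(z² - z)) · ((z + 3)/(z - 4)) = (z³ + 5*z² + z - 15)/(z³ - 5*z² + 4*z)

(z³ + 5*z² + z - 15)/(z³ - 5*z² + 4*z)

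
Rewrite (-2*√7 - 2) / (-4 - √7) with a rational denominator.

(-2 + 2*√7)/3

Multiply numerator and denominator by -4 + √7.
Denominator becomes 9; numerator becomes -6 + 6*√7.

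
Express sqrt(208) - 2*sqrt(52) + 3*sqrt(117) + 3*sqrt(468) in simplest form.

27*sqrt(13)

sqrt(208) = 4*sqrt(13); 2*sqrt(52) = 4*sqrt(13); 3*sqrt(117) = 9*sqrt(13); 3*sqrt(468) = 18*sqrt(13)
Combine: (4 - 4 + 9 + 18)·sqrt(13) = 27*sqrt(13)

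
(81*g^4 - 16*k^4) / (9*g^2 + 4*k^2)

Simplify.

Factor (3*g)^4 - (2*k)^4 and cancel (9*g^2 + 4*k^2).

9*g^2 - 4*k^2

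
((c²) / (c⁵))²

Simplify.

c^(-6)

Inside the bracket: (c^-3)
Raise to the power 2: (c^-6)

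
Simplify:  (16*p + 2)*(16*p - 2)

256*p**2 - 4

Difference of squares with P = 16*p, Q = 2.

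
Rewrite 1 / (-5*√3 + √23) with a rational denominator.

Multiply numerator and denominator by √23 + 5*√3.
Denominator becomes -52; numerator becomes √23 + 5*√3.

(-5*√3 - √23)/52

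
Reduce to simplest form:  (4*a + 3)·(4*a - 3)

16*a² - 9

Difference of squares with P = 4*a, Q = 3.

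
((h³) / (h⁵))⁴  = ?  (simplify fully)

h^(-8)

Inside the bracket: (h^-2)
Raise to the power 4: (h^-8)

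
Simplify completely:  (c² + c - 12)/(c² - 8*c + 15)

(c + 4)/(c - 5)

Factor: c² + c - 12 = (c - 3)·(c + 4);  c² - 8*c + 15 = (c - 5)·(c - 3)
Cancel the common factor (c - 3).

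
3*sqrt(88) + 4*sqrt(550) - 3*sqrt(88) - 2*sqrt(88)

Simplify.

16*sqrt(22)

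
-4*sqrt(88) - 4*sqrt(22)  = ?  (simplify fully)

-12*sqrt(22)

4*sqrt(88) = 8*sqrt(22); 4*sqrt(22) = 4*sqrt(22)
Combine: (-8 - 4)·sqrt(22) = -12*sqrt(22)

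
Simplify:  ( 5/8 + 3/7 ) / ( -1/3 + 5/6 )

59/28

Numerator: 5/8 + 3/7 = 59/56
Denominator: -1/3 + 5/6 = 1/2
Divide: (59/56) · (2) = 59/28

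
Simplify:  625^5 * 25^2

5^24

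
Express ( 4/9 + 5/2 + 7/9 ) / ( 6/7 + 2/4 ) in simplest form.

Numerator: 4/9 + 5/2 + 7/9 = 67/18
Denominator: 6/7 + 2/4 = 19/14
Divide: (67/18) · (14/19) = 469/171

469/171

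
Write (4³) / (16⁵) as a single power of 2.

4³ = 2^6; 16⁵ = 2^20
Combine exponents: 2^(-14)

2^(-14)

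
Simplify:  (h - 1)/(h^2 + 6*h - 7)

Factor: h^2 + 6*h - 7 = (h - 1)*(h + 7)
Cancel the common factor (h - 1).

1/(h + 7)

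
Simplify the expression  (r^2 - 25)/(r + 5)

Factor: r^2 - 25 = (r + 5)*(r - 5)
Cancel the common factor (r + 5).

r - 5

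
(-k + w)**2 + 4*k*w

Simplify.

Expanding gives k**2 + 2*k*w + w**2, a perfect square.

(k + w)**2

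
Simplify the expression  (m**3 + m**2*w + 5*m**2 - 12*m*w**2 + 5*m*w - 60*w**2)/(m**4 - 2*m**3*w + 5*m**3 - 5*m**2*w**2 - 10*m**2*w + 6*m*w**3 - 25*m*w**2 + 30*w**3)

(-m - 4*w)/(-m**2 - m*w + 2*w**2)

Factor: m**3 + m**2*w + 5*m**2 - 12*m*w**2 + 5*m*w - 60*w**2 = (m + 5)*(m - 3*w)*(m + 4*w);  m**4 - 2*m**3*w + 5*m**3 - 5*m**2*w**2 - 10*m**2*w + 6*m*w**3 - 25*m*w**2 + 30*w**3 = (m + 2*w)*(m - w)*(m - 3*w)*(m + 5)
Cancel the common factors (m + 5), (m - 3*w).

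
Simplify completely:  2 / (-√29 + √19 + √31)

(-42*√29 + 34*√31 + 82*√19 + 4*√17081)/1915

Group as (√19 + √31) - √29; multiply by (√19 + √31) + √29, then rationalise the remaining surd.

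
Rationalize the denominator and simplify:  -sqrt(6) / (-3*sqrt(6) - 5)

Multiply numerator and denominator by -5 + 3*sqrt(6).
Denominator becomes -29; numerator becomes -18 + 5*sqrt(6).

(-5*sqrt(6) + 18)/29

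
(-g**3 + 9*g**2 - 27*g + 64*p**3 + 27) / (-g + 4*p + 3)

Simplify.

g**2 + 4*g*p - 6*g + 16*p**2 - 12*p + 9

Apply the difference-of-cubes factorisation and cancel (-g + 4*p + 3).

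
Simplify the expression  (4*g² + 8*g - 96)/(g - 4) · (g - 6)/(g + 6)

4*g - 24

Factor: 4*g² + 8*g - 96 = 4·(g + 6)·(g - 4)
Cancel the common factors (g - 4), (g + 6).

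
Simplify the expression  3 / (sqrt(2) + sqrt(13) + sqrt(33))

Group as (sqrt(13) + sqrt(33)) + sqrt(2); multiply by (sqrt(13) + sqrt(33)) - sqrt(2), then rationalise the remaining surd.

(-33*sqrt(13) - 66*sqrt(2) + 3*sqrt(858) + 27*sqrt(33))/110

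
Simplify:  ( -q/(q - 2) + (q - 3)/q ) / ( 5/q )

Numerator: -q/(q - 2) + (q - 3)/q = (-5*q + 6)/(q**2 - 2*q)
Denominator: 5/q = 5/q
Divide: ((-5*q + 6)/(q**2 - 2*q)) · (q/5) = (-5*q + 6)/(5*q - 10)

(-5*q + 6)/(5*q - 10)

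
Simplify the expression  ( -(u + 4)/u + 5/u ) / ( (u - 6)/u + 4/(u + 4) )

(-u^2 - 3*u + 4)/(u^2 + 2*u - 24)

Numerator: -(u + 4)/u + 5/u = (-u + 1)/u
Denominator: (u - 6)/u + 4/(u + 4) = (u^2 + 2*u - 24)/(u^2 + 4*u)
Divide: ((-u + 1)/u) · ((u^2 + 4*u)/(u^2 + 2*u - 24)) = (-u^2 - 3*u + 4)/(u^2 + 2*u - 24)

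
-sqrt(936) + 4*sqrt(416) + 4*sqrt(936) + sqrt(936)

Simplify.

40*sqrt(26)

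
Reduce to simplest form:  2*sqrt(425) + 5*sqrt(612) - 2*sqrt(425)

30*sqrt(17)

2*sqrt(425) = 10*sqrt(17); 5*sqrt(612) = 30*sqrt(17); 2*sqrt(425) = 10*sqrt(17)
Combine: (10 + 30 - 10)·sqrt(17) = 30*sqrt(17)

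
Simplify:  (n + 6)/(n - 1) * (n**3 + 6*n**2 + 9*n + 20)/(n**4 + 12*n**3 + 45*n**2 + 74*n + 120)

Factor: n**3 + 6*n**2 + 9*n + 20 = (n + 5)*(n**2 + n + 4);  n**4 + 12*n**3 + 45*n**2 + 74*n + 120 = (n**2 + n + 4)*(n + 6)*(n + 5)
Cancel the common factors (n**2 + n + 4), (n + 6), (n + 5).

1/(n - 1)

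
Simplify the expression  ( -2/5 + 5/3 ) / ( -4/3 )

Numerator: -2/5 + 5/3 = 19/15
Denominator: -4/3 = -4/3
Divide: (19/15) · (-3/4) = -19/20

-19/20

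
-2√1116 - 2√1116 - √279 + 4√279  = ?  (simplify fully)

2√1116 = 12*√31; 2√1116 = 12*√31; √279 = 3*√31; 4√279 = 12*√31
Combine: (-12 - 12 - 3 + 12)·√31 = -15*√31

-15*√31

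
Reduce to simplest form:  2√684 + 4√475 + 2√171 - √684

2√684 = 12*√19; 4√475 = 20*√19; 2√171 = 6*√19; √684 = 6*√19
Combine: (12 + 20 + 6 - 6)·√19 = 32*√19

32*√19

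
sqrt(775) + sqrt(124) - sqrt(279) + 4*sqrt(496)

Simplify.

20*sqrt(31)

sqrt(775) = 5*sqrt(31); sqrt(124) = 2*sqrt(31); sqrt(279) = 3*sqrt(31); 4*sqrt(496) = 16*sqrt(31)
Combine: (5 + 2 - 3 + 16)·sqrt(31) = 20*sqrt(31)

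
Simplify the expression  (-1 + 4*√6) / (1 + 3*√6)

(-7*√6 + 73)/53

Multiply numerator and denominator by -3*√6 + 1.
Denominator becomes -53; numerator becomes -73 + 7*√6.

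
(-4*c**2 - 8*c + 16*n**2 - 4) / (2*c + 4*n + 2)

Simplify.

-2*c + 4*n - 2

Factor (4*n)**2 - (2*c + 2)**2 and cancel (2*c + 4*n + 2).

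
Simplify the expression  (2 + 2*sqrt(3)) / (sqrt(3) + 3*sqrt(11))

(-3 - sqrt(3) + 3*sqrt(11) + 3*sqrt(33))/48

Multiply numerator and denominator by -3*sqrt(11) + sqrt(3).
Denominator becomes -96; numerator becomes -6*sqrt(33) - 6*sqrt(11) + 2*sqrt(3) + 6.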